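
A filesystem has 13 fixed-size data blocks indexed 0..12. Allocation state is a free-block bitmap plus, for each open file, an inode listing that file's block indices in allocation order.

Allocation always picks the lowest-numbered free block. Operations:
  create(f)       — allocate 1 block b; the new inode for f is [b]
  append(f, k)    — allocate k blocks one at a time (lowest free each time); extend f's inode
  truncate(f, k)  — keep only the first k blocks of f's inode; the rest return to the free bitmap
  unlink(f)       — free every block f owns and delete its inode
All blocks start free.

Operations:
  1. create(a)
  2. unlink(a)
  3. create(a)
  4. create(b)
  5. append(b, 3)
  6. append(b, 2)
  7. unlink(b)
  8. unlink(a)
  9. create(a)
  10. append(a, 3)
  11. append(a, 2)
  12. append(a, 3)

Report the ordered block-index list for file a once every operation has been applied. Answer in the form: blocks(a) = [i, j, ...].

blocks(a) = [0, 1, 2, 3, 4, 5, 6, 7, 8]

after create(a) → a:[0]  free=[F............]
after unlink(a) →   free=[.............]
after create(a) → a:[0]  free=[F............]
after create(b) → a:[0], b:[1]  free=[FF...........]
after append(b, 3) → a:[0], b:[1, 2, 3, 4]  free=[FFFFF........]
after append(b, 2) → a:[0], b:[1, 2, 3, 4, 5, 6]  free=[FFFFFFF......]
after unlink(b) → a:[0]  free=[F............]
after unlink(a) →   free=[.............]
after create(a) → a:[0]  free=[F............]
after append(a, 3) → a:[0, 1, 2, 3]  free=[FFFF.........]
after append(a, 2) → a:[0, 1, 2, 3, 4, 5]  free=[FFFFFF.......]
after append(a, 3) → a:[0, 1, 2, 3, 4, 5, 6, 7, 8]  free=[FFFFFFFFF....]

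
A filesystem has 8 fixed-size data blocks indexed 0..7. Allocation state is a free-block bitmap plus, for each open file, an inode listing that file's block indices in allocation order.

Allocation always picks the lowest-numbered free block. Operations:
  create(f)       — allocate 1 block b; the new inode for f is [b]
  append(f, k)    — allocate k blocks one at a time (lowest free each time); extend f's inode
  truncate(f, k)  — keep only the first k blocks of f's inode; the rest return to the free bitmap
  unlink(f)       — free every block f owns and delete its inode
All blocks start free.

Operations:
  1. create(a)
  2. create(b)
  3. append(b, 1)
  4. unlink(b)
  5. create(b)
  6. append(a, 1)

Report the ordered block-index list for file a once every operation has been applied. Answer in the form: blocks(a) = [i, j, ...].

after create(a) → a:[0]  free=[F.......]
after create(b) → a:[0], b:[1]  free=[FF......]
after append(b, 1) → a:[0], b:[1, 2]  free=[FFF.....]
after unlink(b) → a:[0]  free=[F.......]
after create(b) → a:[0], b:[1]  free=[FF......]
after append(a, 1) → a:[0, 2], b:[1]  free=[FFF.....]

blocks(a) = [0, 2]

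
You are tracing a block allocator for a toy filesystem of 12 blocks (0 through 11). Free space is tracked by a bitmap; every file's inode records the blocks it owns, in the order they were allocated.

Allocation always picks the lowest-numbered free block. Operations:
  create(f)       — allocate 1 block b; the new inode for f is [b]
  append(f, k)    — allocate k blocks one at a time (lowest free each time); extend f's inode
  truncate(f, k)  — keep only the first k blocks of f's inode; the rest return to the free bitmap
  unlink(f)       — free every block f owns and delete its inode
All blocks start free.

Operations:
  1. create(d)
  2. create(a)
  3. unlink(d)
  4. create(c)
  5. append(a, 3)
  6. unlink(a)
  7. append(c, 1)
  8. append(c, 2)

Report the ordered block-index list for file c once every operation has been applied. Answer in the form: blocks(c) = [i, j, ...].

  1. create(d)  ⇒  F...........  {d→[0]}
  2. create(a)  ⇒  FF..........  {a→[1]; d→[0]}
  3. unlink(d)  ⇒  .F..........  {a→[1]}
  4. create(c)  ⇒  FF..........  {a→[1]; c→[0]}
  5. append(a, 3)  ⇒  FFFFF.......  {a→[1, 2, 3, 4]; c→[0]}
  6. unlink(a)  ⇒  F...........  {c→[0]}
  7. append(c, 1)  ⇒  FF..........  {c→[0, 1]}
  8. append(c, 2)  ⇒  FFFF........  {c→[0, 1, 2, 3]}

blocks(c) = [0, 1, 2, 3]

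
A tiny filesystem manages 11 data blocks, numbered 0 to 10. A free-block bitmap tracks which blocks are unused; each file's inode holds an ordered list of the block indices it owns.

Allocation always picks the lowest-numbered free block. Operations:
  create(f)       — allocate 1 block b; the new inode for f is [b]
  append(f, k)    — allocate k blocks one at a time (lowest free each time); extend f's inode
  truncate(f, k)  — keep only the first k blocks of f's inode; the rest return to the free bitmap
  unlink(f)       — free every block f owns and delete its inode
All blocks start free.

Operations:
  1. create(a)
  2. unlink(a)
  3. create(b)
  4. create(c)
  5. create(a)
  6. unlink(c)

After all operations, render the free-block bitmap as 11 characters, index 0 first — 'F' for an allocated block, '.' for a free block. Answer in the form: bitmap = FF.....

bitmap = F.F........

after create(a) → a:[0]  free=[F..........]
after unlink(a) →   free=[...........]
after create(b) → b:[0]  free=[F..........]
after create(c) → b:[0], c:[1]  free=[FF.........]
after create(a) → a:[2], b:[0], c:[1]  free=[FFF........]
after unlink(c) → a:[2], b:[0]  free=[F.F........]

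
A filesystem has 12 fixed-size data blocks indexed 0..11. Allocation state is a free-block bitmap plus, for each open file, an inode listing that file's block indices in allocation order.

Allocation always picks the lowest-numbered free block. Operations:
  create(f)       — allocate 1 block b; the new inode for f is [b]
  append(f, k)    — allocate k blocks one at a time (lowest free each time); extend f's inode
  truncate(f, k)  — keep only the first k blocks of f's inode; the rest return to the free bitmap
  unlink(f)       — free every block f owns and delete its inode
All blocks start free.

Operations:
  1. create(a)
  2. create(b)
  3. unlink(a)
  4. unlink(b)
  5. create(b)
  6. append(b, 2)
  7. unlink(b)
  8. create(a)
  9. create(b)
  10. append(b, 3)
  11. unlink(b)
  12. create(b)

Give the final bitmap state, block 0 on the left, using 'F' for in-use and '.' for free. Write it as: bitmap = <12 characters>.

bitmap = FF..........

create(a): bitmap=F........... | a=[0]
create(b): bitmap=FF.......... | a=[0] b=[1]
unlink(a): bitmap=.F.......... | b=[1]
unlink(b): bitmap=............ | 
create(b): bitmap=F........... | b=[0]
append(b, 2): bitmap=FFF......... | b=[0, 1, 2]
unlink(b): bitmap=............ | 
create(a): bitmap=F........... | a=[0]
create(b): bitmap=FF.......... | a=[0] b=[1]
append(b, 3): bitmap=FFFFF....... | a=[0] b=[1, 2, 3, 4]
unlink(b): bitmap=F........... | a=[0]
create(b): bitmap=FF.......... | a=[0] b=[1]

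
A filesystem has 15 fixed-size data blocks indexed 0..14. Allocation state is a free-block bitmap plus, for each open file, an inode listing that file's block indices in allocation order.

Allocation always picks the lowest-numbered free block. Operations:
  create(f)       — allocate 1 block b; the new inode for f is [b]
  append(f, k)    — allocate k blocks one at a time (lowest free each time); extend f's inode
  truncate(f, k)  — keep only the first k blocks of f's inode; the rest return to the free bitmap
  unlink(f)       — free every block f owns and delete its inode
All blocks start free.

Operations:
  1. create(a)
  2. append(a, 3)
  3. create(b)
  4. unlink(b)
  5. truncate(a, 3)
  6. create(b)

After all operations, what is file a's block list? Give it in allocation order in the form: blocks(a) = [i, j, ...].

create(a): bitmap=F.............. | a=[0]
append(a, 3): bitmap=FFFF........... | a=[0, 1, 2, 3]
create(b): bitmap=FFFFF.......... | a=[0, 1, 2, 3] b=[4]
unlink(b): bitmap=FFFF........... | a=[0, 1, 2, 3]
truncate(a, 3): bitmap=FFF............ | a=[0, 1, 2]
create(b): bitmap=FFFF........... | a=[0, 1, 2] b=[3]

blocks(a) = [0, 1, 2]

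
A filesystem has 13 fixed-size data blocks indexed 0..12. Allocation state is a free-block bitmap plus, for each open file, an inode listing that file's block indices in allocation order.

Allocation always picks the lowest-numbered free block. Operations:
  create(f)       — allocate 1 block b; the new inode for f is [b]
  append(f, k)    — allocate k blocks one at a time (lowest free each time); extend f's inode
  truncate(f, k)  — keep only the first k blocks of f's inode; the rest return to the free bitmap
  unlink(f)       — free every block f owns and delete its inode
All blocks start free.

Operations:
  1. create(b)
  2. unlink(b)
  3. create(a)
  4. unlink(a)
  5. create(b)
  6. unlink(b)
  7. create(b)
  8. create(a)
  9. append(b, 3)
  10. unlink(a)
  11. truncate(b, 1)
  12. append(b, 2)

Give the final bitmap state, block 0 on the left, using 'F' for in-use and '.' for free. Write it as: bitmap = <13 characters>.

bitmap = FFF..........

[1] create(b) — b=0 (map F............)
[2] unlink(b) —  (map .............)
[3] create(a) — a=0 (map F............)
[4] unlink(a) —  (map .............)
[5] create(b) — b=0 (map F............)
[6] unlink(b) —  (map .............)
[7] create(b) — b=0 (map F............)
[8] create(a) — a=1 b=0 (map FF...........)
[9] append(b, 3) — a=1 b=0,2,3,4 (map FFFFF........)
[10] unlink(a) — b=0,2,3,4 (map F.FFF........)
[11] truncate(b, 1) — b=0 (map F............)
[12] append(b, 2) — b=0,1,2 (map FFF..........)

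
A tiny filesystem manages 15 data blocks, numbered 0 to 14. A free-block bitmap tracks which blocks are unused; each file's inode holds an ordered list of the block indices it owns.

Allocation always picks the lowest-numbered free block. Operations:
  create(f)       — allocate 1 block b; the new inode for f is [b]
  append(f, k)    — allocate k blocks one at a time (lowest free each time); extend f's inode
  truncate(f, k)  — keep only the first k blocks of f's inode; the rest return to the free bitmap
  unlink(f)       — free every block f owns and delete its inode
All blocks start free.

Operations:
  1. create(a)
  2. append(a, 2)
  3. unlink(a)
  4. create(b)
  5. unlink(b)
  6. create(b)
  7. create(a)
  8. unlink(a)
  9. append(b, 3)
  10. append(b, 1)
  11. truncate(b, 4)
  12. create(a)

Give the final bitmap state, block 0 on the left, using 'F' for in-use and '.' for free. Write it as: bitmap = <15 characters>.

bitmap = FFFFF..........

  1. create(a)  ⇒  F..............  {a→[0]}
  2. append(a, 2)  ⇒  FFF............  {a→[0, 1, 2]}
  3. unlink(a)  ⇒  ...............  {}
  4. create(b)  ⇒  F..............  {b→[0]}
  5. unlink(b)  ⇒  ...............  {}
  6. create(b)  ⇒  F..............  {b→[0]}
  7. create(a)  ⇒  FF.............  {a→[1]; b→[0]}
  8. unlink(a)  ⇒  F..............  {b→[0]}
  9. append(b, 3)  ⇒  FFFF...........  {b→[0, 1, 2, 3]}
  10. append(b, 1)  ⇒  FFFFF..........  {b→[0, 1, 2, 3, 4]}
  11. truncate(b, 4)  ⇒  FFFF...........  {b→[0, 1, 2, 3]}
  12. create(a)  ⇒  FFFFF..........  {a→[4]; b→[0, 1, 2, 3]}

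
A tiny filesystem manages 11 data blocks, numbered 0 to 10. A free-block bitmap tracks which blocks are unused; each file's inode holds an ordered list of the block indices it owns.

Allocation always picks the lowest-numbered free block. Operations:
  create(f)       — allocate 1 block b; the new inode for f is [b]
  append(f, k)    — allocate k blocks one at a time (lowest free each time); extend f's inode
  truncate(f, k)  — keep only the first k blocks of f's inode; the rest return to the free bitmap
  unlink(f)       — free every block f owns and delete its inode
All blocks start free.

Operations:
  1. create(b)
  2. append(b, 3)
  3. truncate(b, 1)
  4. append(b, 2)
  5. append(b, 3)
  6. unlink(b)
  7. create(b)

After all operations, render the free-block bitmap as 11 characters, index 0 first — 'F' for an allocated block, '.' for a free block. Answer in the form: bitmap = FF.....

bitmap = F..........

after create(b) → b:[0]  free=[F..........]
after append(b, 3) → b:[0, 1, 2, 3]  free=[FFFF.......]
after truncate(b, 1) → b:[0]  free=[F..........]
after append(b, 2) → b:[0, 1, 2]  free=[FFF........]
after append(b, 3) → b:[0, 1, 2, 3, 4, 5]  free=[FFFFFF.....]
after unlink(b) →   free=[...........]
after create(b) → b:[0]  free=[F..........]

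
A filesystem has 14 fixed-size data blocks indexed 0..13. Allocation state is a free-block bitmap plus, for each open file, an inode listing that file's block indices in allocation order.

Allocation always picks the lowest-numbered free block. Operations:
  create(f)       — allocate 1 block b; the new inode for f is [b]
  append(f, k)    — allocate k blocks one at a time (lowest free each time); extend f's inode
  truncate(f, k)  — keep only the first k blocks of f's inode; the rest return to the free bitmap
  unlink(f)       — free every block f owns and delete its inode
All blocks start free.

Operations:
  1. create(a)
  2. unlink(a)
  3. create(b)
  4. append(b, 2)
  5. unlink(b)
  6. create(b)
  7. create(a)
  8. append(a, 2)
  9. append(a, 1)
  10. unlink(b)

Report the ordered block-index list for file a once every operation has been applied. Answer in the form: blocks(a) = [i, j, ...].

after create(a) → a:[0]  free=[F.............]
after unlink(a) →   free=[..............]
after create(b) → b:[0]  free=[F.............]
after append(b, 2) → b:[0, 1, 2]  free=[FFF...........]
after unlink(b) →   free=[..............]
after create(b) → b:[0]  free=[F.............]
after create(a) → a:[1], b:[0]  free=[FF............]
after append(a, 2) → a:[1, 2, 3], b:[0]  free=[FFFF..........]
after append(a, 1) → a:[1, 2, 3, 4], b:[0]  free=[FFFFF.........]
after unlink(b) → a:[1, 2, 3, 4]  free=[.FFFF.........]

blocks(a) = [1, 2, 3, 4]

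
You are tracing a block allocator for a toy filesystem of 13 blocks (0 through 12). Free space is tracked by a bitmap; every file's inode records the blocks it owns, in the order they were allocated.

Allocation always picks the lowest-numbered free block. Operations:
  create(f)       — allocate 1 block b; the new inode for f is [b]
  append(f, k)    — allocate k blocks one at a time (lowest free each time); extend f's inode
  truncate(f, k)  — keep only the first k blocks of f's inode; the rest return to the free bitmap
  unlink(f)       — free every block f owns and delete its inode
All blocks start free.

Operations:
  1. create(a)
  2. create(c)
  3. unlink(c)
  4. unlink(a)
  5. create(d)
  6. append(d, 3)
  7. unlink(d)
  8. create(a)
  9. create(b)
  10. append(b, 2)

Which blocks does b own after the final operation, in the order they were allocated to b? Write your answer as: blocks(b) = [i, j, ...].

blocks(b) = [1, 2, 3]

after create(a) → a:[0]  free=[F............]
after create(c) → a:[0], c:[1]  free=[FF...........]
after unlink(c) → a:[0]  free=[F............]
after unlink(a) →   free=[.............]
after create(d) → d:[0]  free=[F............]
after append(d, 3) → d:[0, 1, 2, 3]  free=[FFFF.........]
after unlink(d) →   free=[.............]
after create(a) → a:[0]  free=[F............]
after create(b) → a:[0], b:[1]  free=[FF...........]
after append(b, 2) → a:[0], b:[1, 2, 3]  free=[FFFF.........]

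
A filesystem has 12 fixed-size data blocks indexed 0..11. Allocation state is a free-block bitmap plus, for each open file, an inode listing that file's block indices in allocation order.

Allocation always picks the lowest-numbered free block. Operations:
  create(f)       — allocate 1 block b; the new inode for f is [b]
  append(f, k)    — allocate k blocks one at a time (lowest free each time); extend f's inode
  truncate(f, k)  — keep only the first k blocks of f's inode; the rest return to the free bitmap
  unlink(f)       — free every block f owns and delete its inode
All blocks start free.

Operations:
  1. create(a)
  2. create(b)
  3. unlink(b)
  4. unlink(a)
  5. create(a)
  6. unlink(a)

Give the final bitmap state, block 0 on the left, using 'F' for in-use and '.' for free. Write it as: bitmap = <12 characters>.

bitmap = ............

after create(a) → a:[0]  free=[F...........]
after create(b) → a:[0], b:[1]  free=[FF..........]
after unlink(b) → a:[0]  free=[F...........]
after unlink(a) →   free=[............]
after create(a) → a:[0]  free=[F...........]
after unlink(a) →   free=[............]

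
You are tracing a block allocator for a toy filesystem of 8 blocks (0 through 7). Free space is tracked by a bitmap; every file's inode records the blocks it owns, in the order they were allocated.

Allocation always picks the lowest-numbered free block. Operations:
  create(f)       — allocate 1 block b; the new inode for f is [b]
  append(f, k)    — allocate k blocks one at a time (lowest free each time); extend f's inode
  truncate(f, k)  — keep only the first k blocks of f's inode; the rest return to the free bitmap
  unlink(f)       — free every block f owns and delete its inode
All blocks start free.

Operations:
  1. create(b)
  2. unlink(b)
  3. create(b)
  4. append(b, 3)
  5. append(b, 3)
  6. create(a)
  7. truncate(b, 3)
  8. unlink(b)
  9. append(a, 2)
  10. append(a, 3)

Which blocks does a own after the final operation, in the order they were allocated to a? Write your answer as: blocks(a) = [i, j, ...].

create(b): bitmap=F....... | b=[0]
unlink(b): bitmap=........ | 
create(b): bitmap=F....... | b=[0]
append(b, 3): bitmap=FFFF.... | b=[0, 1, 2, 3]
append(b, 3): bitmap=FFFFFFF. | b=[0, 1, 2, 3, 4, 5, 6]
create(a): bitmap=FFFFFFFF | a=[7] b=[0, 1, 2, 3, 4, 5, 6]
truncate(b, 3): bitmap=FFF....F | a=[7] b=[0, 1, 2]
unlink(b): bitmap=.......F | a=[7]
append(a, 2): bitmap=FF.....F | a=[7, 0, 1]
append(a, 3): bitmap=FFFFF..F | a=[7, 0, 1, 2, 3, 4]

blocks(a) = [7, 0, 1, 2, 3, 4]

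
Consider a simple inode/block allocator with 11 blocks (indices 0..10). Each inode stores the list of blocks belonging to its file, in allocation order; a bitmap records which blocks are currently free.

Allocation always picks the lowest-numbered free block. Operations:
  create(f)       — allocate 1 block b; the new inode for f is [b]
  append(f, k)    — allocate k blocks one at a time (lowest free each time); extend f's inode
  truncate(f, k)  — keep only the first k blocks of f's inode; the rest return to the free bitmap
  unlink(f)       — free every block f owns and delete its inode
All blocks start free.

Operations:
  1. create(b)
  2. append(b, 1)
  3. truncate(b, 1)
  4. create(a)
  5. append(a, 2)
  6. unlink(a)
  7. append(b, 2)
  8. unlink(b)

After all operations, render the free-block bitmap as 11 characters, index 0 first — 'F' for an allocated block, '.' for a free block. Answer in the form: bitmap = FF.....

bitmap = ...........

[1] create(b) — b=0 (map F..........)
[2] append(b, 1) — b=0,1 (map FF.........)
[3] truncate(b, 1) — b=0 (map F..........)
[4] create(a) — a=1 b=0 (map FF.........)
[5] append(a, 2) — a=1,2,3 b=0 (map FFFF.......)
[6] unlink(a) — b=0 (map F..........)
[7] append(b, 2) — b=0,1,2 (map FFF........)
[8] unlink(b) —  (map ...........)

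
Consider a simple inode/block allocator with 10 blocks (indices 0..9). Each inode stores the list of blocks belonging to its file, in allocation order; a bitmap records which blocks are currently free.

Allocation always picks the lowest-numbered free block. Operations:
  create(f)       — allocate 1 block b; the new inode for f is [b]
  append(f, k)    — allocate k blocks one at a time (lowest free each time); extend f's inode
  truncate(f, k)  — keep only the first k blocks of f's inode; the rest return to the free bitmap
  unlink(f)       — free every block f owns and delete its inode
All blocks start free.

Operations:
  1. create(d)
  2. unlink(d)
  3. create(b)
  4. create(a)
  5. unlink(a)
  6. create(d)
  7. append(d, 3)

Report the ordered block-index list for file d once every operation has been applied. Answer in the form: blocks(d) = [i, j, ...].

create(d): bitmap=F......... | d=[0]
unlink(d): bitmap=.......... | 
create(b): bitmap=F......... | b=[0]
create(a): bitmap=FF........ | a=[1] b=[0]
unlink(a): bitmap=F......... | b=[0]
create(d): bitmap=FF........ | b=[0] d=[1]
append(d, 3): bitmap=FFFFF..... | b=[0] d=[1, 2, 3, 4]

blocks(d) = [1, 2, 3, 4]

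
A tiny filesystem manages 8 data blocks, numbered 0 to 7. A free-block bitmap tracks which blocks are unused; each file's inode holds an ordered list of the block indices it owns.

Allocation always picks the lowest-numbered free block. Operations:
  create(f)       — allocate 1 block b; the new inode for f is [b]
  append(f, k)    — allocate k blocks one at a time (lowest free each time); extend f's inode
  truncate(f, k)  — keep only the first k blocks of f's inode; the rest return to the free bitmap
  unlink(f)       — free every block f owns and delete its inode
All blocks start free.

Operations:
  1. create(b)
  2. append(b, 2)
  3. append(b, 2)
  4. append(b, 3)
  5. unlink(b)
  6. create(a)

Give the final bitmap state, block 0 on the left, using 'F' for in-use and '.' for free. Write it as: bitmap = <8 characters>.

  1. create(b)  ⇒  F.......  {b→[0]}
  2. append(b, 2)  ⇒  FFF.....  {b→[0, 1, 2]}
  3. append(b, 2)  ⇒  FFFFF...  {b→[0, 1, 2, 3, 4]}
  4. append(b, 3)  ⇒  FFFFFFFF  {b→[0, 1, 2, 3, 4, 5, 6, 7]}
  5. unlink(b)  ⇒  ........  {}
  6. create(a)  ⇒  F.......  {a→[0]}

bitmap = F.......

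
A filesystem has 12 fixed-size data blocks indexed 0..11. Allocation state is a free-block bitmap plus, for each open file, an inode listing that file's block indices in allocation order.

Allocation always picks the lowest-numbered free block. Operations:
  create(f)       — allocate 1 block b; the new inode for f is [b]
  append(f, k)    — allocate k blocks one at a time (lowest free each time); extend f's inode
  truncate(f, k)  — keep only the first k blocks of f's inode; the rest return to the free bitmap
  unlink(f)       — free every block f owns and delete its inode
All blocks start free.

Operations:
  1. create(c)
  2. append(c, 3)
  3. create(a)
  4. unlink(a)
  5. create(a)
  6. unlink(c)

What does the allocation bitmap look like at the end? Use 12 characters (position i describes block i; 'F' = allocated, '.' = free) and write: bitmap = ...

create(c): bitmap=F........... | c=[0]
append(c, 3): bitmap=FFFF........ | c=[0, 1, 2, 3]
create(a): bitmap=FFFFF....... | a=[4] c=[0, 1, 2, 3]
unlink(a): bitmap=FFFF........ | c=[0, 1, 2, 3]
create(a): bitmap=FFFFF....... | a=[4] c=[0, 1, 2, 3]
unlink(c): bitmap=....F....... | a=[4]

bitmap = ....F.......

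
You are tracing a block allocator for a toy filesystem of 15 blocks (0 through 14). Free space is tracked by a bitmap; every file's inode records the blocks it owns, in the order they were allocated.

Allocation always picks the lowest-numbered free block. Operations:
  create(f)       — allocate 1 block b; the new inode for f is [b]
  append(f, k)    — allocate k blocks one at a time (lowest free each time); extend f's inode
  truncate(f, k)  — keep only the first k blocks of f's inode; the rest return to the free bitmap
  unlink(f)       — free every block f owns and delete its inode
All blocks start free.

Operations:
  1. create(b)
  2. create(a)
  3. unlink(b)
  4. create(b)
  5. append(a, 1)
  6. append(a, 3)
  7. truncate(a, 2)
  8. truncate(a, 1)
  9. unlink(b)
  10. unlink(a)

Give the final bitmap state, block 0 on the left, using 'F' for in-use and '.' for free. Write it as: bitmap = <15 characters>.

  1. create(b)  ⇒  F..............  {b→[0]}
  2. create(a)  ⇒  FF.............  {a→[1]; b→[0]}
  3. unlink(b)  ⇒  .F.............  {a→[1]}
  4. create(b)  ⇒  FF.............  {a→[1]; b→[0]}
  5. append(a, 1)  ⇒  FFF............  {a→[1, 2]; b→[0]}
  6. append(a, 3)  ⇒  FFFFFF.........  {a→[1, 2, 3, 4, 5]; b→[0]}
  7. truncate(a, 2)  ⇒  FFF............  {a→[1, 2]; b→[0]}
  8. truncate(a, 1)  ⇒  FF.............  {a→[1]; b→[0]}
  9. unlink(b)  ⇒  .F.............  {a→[1]}
  10. unlink(a)  ⇒  ...............  {}

bitmap = ...............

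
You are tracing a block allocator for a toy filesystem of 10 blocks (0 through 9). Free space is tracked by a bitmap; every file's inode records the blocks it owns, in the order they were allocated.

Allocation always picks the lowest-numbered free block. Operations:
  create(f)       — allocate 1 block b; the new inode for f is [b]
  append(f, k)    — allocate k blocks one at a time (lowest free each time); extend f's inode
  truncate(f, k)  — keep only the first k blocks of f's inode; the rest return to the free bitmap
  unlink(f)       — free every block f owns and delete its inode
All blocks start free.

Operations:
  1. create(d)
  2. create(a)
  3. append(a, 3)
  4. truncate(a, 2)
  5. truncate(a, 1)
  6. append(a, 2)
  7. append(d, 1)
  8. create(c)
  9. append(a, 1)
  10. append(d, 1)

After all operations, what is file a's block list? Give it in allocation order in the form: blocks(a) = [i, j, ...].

blocks(a) = [1, 2, 3, 6]

create(d): bitmap=F......... | d=[0]
create(a): bitmap=FF........ | a=[1] d=[0]
append(a, 3): bitmap=FFFFF..... | a=[1, 2, 3, 4] d=[0]
truncate(a, 2): bitmap=FFF....... | a=[1, 2] d=[0]
truncate(a, 1): bitmap=FF........ | a=[1] d=[0]
append(a, 2): bitmap=FFFF...... | a=[1, 2, 3] d=[0]
append(d, 1): bitmap=FFFFF..... | a=[1, 2, 3] d=[0, 4]
create(c): bitmap=FFFFFF.... | a=[1, 2, 3] c=[5] d=[0, 4]
append(a, 1): bitmap=FFFFFFF... | a=[1, 2, 3, 6] c=[5] d=[0, 4]
append(d, 1): bitmap=FFFFFFFF.. | a=[1, 2, 3, 6] c=[5] d=[0, 4, 7]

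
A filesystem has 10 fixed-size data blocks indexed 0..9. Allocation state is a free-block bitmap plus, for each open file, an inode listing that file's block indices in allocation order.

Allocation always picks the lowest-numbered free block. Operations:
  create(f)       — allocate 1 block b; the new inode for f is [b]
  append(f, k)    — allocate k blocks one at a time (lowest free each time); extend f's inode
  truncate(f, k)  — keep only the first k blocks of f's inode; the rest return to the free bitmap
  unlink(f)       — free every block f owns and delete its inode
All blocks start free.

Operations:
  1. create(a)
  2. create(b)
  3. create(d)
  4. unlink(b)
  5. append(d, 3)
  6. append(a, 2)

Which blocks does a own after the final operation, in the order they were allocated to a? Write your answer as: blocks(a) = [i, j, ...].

blocks(a) = [0, 5, 6]

[1] create(a) — a=0 (map F.........)
[2] create(b) — a=0 b=1 (map FF........)
[3] create(d) — a=0 b=1 d=2 (map FFF.......)
[4] unlink(b) — a=0 d=2 (map F.F.......)
[5] append(d, 3) — a=0 d=2,1,3,4 (map FFFFF.....)
[6] append(a, 2) — a=0,5,6 d=2,1,3,4 (map FFFFFFF...)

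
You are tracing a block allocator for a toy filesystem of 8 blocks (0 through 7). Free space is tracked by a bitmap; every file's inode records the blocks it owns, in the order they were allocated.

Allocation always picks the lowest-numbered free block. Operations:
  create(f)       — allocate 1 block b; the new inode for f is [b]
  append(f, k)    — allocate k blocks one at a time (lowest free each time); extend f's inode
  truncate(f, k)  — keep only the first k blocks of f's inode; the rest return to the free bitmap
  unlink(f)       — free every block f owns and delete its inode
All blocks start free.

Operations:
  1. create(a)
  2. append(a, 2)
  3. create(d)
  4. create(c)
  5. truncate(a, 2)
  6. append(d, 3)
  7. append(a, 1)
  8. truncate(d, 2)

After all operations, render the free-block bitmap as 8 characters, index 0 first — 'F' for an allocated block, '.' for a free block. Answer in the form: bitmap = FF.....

  1. create(a)  ⇒  F.......  {a→[0]}
  2. append(a, 2)  ⇒  FFF.....  {a→[0, 1, 2]}
  3. create(d)  ⇒  FFFF....  {a→[0, 1, 2]; d→[3]}
  4. create(c)  ⇒  FFFFF...  {a→[0, 1, 2]; c→[4]; d→[3]}
  5. truncate(a, 2)  ⇒  FF.FF...  {a→[0, 1]; c→[4]; d→[3]}
  6. append(d, 3)  ⇒  FFFFFFF.  {a→[0, 1]; c→[4]; d→[3, 2, 5, 6]}
  7. append(a, 1)  ⇒  FFFFFFFF  {a→[0, 1, 7]; c→[4]; d→[3, 2, 5, 6]}
  8. truncate(d, 2)  ⇒  FFFFF..F  {a→[0, 1, 7]; c→[4]; d→[3, 2]}

bitmap = FFFFF..F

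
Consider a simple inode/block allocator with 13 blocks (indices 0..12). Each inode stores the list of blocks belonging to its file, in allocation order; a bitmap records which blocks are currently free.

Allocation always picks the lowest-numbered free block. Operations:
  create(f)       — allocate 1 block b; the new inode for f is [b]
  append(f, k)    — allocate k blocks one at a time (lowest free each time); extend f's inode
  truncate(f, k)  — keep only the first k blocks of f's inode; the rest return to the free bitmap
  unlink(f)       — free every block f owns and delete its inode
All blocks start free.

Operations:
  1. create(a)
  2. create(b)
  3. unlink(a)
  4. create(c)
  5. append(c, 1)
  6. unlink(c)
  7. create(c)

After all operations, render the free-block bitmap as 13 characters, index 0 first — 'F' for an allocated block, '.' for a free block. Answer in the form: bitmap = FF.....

bitmap = FF...........

after create(a) → a:[0]  free=[F............]
after create(b) → a:[0], b:[1]  free=[FF...........]
after unlink(a) → b:[1]  free=[.F...........]
after create(c) → b:[1], c:[0]  free=[FF...........]
after append(c, 1) → b:[1], c:[0, 2]  free=[FFF..........]
after unlink(c) → b:[1]  free=[.F...........]
after create(c) → b:[1], c:[0]  free=[FF...........]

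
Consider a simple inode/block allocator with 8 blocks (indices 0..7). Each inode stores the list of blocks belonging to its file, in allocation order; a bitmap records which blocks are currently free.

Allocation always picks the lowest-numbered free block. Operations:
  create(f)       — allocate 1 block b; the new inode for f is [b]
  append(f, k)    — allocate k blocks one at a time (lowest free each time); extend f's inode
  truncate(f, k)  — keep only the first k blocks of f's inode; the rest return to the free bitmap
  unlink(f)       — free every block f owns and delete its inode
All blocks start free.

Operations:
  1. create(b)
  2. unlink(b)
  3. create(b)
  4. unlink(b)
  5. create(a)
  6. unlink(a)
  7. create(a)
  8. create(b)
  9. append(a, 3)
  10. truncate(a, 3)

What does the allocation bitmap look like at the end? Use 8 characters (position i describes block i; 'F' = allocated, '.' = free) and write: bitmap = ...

  1. create(b)  ⇒  F.......  {b→[0]}
  2. unlink(b)  ⇒  ........  {}
  3. create(b)  ⇒  F.......  {b→[0]}
  4. unlink(b)  ⇒  ........  {}
  5. create(a)  ⇒  F.......  {a→[0]}
  6. unlink(a)  ⇒  ........  {}
  7. create(a)  ⇒  F.......  {a→[0]}
  8. create(b)  ⇒  FF......  {a→[0]; b→[1]}
  9. append(a, 3)  ⇒  FFFFF...  {a→[0, 2, 3, 4]; b→[1]}
  10. truncate(a, 3)  ⇒  FFFF....  {a→[0, 2, 3]; b→[1]}

bitmap = FFFF....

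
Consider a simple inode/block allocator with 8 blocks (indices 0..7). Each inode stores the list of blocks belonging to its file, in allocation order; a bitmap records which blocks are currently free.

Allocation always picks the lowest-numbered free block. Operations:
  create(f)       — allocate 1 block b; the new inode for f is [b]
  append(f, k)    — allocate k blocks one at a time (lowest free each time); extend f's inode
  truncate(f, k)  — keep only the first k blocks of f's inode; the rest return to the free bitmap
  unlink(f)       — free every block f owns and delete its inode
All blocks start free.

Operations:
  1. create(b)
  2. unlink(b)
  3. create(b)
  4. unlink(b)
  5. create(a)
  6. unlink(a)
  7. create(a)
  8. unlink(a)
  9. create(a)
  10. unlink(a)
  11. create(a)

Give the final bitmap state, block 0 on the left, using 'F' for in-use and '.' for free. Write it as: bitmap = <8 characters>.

after create(b) → b:[0]  free=[F.......]
after unlink(b) →   free=[........]
after create(b) → b:[0]  free=[F.......]
after unlink(b) →   free=[........]
after create(a) → a:[0]  free=[F.......]
after unlink(a) →   free=[........]
after create(a) → a:[0]  free=[F.......]
after unlink(a) →   free=[........]
after create(a) → a:[0]  free=[F.......]
after unlink(a) →   free=[........]
after create(a) → a:[0]  free=[F.......]

bitmap = F.......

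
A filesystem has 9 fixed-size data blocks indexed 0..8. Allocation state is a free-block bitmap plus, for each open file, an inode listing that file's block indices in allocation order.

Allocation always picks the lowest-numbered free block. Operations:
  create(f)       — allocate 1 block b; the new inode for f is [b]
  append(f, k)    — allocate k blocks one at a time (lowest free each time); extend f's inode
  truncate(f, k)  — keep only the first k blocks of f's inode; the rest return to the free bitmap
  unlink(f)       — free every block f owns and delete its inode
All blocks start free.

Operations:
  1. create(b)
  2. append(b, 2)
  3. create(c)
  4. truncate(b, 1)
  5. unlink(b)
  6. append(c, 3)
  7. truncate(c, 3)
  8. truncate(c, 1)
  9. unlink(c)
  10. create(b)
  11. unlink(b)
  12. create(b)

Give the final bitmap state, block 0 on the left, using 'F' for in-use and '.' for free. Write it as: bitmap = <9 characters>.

bitmap = F........

create(b): bitmap=F........ | b=[0]
append(b, 2): bitmap=FFF...... | b=[0, 1, 2]
create(c): bitmap=FFFF..... | b=[0, 1, 2] c=[3]
truncate(b, 1): bitmap=F..F..... | b=[0] c=[3]
unlink(b): bitmap=...F..... | c=[3]
append(c, 3): bitmap=FFFF..... | c=[3, 0, 1, 2]
truncate(c, 3): bitmap=FF.F..... | c=[3, 0, 1]
truncate(c, 1): bitmap=...F..... | c=[3]
unlink(c): bitmap=......... | 
create(b): bitmap=F........ | b=[0]
unlink(b): bitmap=......... | 
create(b): bitmap=F........ | b=[0]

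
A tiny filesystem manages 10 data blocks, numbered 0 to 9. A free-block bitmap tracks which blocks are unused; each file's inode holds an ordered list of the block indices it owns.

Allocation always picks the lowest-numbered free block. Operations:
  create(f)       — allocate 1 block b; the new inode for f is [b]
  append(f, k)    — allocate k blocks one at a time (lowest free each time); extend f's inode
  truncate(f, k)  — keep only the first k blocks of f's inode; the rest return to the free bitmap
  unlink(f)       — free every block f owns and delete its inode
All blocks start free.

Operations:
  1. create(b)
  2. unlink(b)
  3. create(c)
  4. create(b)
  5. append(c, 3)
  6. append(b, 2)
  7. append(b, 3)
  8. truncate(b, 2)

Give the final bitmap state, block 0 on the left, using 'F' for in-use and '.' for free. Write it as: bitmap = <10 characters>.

  1. create(b)  ⇒  F.........  {b→[0]}
  2. unlink(b)  ⇒  ..........  {}
  3. create(c)  ⇒  F.........  {c→[0]}
  4. create(b)  ⇒  FF........  {b→[1]; c→[0]}
  5. append(c, 3)  ⇒  FFFFF.....  {b→[1]; c→[0, 2, 3, 4]}
  6. append(b, 2)  ⇒  FFFFFFF...  {b→[1, 5, 6]; c→[0, 2, 3, 4]}
  7. append(b, 3)  ⇒  FFFFFFFFFF  {b→[1, 5, 6, 7, 8, 9]; c→[0, 2, 3, 4]}
  8. truncate(b, 2)  ⇒  FFFFFF....  {b→[1, 5]; c→[0, 2, 3, 4]}

bitmap = FFFFFF....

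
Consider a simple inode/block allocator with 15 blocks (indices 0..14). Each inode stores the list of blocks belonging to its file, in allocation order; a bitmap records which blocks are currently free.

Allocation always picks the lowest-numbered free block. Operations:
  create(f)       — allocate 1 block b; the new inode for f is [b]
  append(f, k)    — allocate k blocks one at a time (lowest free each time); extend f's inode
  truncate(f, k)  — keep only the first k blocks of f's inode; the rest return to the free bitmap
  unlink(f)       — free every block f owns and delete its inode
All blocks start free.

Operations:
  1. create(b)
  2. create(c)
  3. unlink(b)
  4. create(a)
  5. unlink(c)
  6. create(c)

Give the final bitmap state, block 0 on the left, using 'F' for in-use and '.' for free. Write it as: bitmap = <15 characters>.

after create(b) → b:[0]  free=[F..............]
after create(c) → b:[0], c:[1]  free=[FF.............]
after unlink(b) → c:[1]  free=[.F.............]
after create(a) → a:[0], c:[1]  free=[FF.............]
after unlink(c) → a:[0]  free=[F..............]
after create(c) → a:[0], c:[1]  free=[FF.............]

bitmap = FF.............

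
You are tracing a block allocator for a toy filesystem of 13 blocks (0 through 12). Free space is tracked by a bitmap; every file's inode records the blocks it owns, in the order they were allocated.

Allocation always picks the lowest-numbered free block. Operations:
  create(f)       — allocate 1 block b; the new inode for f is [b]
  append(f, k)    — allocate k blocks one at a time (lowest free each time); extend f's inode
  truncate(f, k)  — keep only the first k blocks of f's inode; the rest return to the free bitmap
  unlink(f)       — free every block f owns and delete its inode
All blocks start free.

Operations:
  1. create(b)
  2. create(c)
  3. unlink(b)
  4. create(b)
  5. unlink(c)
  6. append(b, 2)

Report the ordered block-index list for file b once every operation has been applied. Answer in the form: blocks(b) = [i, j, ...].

after create(b) → b:[0]  free=[F............]
after create(c) → b:[0], c:[1]  free=[FF...........]
after unlink(b) → c:[1]  free=[.F...........]
after create(b) → b:[0], c:[1]  free=[FF...........]
after unlink(c) → b:[0]  free=[F............]
after append(b, 2) → b:[0, 1, 2]  free=[FFF..........]

blocks(b) = [0, 1, 2]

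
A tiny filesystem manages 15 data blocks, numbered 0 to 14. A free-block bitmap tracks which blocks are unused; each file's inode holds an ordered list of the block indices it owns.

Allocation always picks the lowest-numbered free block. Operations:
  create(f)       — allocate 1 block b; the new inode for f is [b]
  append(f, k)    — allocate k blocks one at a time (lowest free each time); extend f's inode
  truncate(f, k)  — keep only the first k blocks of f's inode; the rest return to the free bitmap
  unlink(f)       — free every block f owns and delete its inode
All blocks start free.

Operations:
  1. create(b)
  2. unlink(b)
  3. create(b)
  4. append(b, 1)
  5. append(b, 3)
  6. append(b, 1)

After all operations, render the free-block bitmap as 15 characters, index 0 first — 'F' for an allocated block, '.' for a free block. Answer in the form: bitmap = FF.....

bitmap = FFFFFF.........

create(b): bitmap=F.............. | b=[0]
unlink(b): bitmap=............... | 
create(b): bitmap=F.............. | b=[0]
append(b, 1): bitmap=FF............. | b=[0, 1]
append(b, 3): bitmap=FFFFF.......... | b=[0, 1, 2, 3, 4]
append(b, 1): bitmap=FFFFFF......... | b=[0, 1, 2, 3, 4, 5]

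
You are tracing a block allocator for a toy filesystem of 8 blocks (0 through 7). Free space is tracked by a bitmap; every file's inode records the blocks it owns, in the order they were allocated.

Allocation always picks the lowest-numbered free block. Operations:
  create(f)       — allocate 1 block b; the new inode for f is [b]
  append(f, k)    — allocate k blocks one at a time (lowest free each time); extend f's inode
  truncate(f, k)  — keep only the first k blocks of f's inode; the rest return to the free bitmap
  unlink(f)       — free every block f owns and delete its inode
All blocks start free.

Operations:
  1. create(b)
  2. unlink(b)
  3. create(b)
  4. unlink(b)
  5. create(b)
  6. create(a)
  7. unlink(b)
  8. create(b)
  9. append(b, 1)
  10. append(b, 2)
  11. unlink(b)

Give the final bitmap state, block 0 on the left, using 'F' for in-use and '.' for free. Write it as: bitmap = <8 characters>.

bitmap = .F......

after create(b) → b:[0]  free=[F.......]
after unlink(b) →   free=[........]
after create(b) → b:[0]  free=[F.......]
after unlink(b) →   free=[........]
after create(b) → b:[0]  free=[F.......]
after create(a) → a:[1], b:[0]  free=[FF......]
after unlink(b) → a:[1]  free=[.F......]
after create(b) → a:[1], b:[0]  free=[FF......]
after append(b, 1) → a:[1], b:[0, 2]  free=[FFF.....]
after append(b, 2) → a:[1], b:[0, 2, 3, 4]  free=[FFFFF...]
after unlink(b) → a:[1]  free=[.F......]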